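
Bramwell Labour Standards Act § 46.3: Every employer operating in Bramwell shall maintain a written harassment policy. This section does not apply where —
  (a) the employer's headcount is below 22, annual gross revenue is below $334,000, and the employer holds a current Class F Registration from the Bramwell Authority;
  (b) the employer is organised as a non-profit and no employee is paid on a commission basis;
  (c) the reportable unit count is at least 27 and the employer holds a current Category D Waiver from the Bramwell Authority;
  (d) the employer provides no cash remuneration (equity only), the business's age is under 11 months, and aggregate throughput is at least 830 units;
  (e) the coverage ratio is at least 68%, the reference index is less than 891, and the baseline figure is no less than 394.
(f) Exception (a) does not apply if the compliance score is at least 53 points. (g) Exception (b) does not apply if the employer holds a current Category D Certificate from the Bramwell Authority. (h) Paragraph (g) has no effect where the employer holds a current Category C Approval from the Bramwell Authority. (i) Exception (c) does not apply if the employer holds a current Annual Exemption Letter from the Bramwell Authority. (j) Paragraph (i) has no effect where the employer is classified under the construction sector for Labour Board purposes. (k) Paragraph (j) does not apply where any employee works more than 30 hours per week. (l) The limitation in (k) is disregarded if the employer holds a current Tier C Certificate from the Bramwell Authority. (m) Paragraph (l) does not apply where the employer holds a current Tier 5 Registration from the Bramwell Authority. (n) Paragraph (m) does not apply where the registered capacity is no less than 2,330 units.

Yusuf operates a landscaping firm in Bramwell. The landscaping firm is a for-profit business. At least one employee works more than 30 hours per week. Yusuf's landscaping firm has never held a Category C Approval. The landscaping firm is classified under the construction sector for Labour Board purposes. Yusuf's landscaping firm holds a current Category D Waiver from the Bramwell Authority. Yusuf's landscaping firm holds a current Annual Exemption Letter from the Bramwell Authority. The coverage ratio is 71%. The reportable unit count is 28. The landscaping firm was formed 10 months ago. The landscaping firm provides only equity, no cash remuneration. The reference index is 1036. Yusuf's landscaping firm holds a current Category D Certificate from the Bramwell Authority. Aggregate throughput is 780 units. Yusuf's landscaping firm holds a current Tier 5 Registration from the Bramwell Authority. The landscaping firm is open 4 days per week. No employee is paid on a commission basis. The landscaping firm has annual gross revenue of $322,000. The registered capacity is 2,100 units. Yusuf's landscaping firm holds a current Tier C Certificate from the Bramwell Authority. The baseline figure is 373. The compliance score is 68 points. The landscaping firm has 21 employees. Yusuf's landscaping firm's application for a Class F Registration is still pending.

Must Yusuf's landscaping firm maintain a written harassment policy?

Exception (a) requires that the employer holds a current Class F Registration from the Bramwell Authority; but no current Class F Registration is held, so (a) is unavailable.
Exception (b) does not apply: the employer is for-profit.
All of (c)'s requirements are met (the reportable unit count is 28, meeting the 27 threshold; a current Category D Waiver is held). But applying paragraphs (i)–(n): (i) operates against (c): a current Annual Exemption Letter is held. (j) would limit (i) — the landscaping firm is classified under the construction sector — but (k) sets (j) aside: (k) operates against (j): at least one employee exceeds 30 hours/week. (l) is engaged (a current Tier C Certificate is held), but is itself disapplied by (m): (m) operates against (l): a current Tier 5 Registration is held. (n), which would lift (m), is not engaged — the registered capacity is 2,100 units, short of 2,330 units. (c) is therefore removed.
Exception (d) does not apply: aggregate throughput is 780 units, short of 830 units.
Exception (e) does not apply: the reference index is 1,036, not less than 891.
No exception is made out. Yusuf's landscaping firm falls within the general rule.

Yes — Yusuf's landscaping firm must maintain a written harassment policy.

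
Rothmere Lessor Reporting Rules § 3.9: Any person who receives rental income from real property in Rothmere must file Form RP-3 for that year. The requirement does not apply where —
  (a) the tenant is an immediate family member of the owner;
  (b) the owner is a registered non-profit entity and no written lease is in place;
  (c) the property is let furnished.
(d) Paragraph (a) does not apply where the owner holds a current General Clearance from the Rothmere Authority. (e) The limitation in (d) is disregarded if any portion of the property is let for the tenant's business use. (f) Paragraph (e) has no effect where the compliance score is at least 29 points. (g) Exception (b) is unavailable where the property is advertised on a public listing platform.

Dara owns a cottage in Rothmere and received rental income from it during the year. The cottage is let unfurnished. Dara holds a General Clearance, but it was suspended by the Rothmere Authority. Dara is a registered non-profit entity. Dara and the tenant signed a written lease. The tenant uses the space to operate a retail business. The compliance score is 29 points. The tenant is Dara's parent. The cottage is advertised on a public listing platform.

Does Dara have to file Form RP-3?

No — exception (a) applies; Dara is not required to file Form RP-3.

Exception (a)'s conditions are all satisfied: the tenant is an immediate family member. Applying paragraphs (d)–(f): (d) does not operate here — no current General Clearance is held. (a) remains available.
Exception (b) does not apply: a written lease is in place.
Exception (c) fails — the property is let unfurnished.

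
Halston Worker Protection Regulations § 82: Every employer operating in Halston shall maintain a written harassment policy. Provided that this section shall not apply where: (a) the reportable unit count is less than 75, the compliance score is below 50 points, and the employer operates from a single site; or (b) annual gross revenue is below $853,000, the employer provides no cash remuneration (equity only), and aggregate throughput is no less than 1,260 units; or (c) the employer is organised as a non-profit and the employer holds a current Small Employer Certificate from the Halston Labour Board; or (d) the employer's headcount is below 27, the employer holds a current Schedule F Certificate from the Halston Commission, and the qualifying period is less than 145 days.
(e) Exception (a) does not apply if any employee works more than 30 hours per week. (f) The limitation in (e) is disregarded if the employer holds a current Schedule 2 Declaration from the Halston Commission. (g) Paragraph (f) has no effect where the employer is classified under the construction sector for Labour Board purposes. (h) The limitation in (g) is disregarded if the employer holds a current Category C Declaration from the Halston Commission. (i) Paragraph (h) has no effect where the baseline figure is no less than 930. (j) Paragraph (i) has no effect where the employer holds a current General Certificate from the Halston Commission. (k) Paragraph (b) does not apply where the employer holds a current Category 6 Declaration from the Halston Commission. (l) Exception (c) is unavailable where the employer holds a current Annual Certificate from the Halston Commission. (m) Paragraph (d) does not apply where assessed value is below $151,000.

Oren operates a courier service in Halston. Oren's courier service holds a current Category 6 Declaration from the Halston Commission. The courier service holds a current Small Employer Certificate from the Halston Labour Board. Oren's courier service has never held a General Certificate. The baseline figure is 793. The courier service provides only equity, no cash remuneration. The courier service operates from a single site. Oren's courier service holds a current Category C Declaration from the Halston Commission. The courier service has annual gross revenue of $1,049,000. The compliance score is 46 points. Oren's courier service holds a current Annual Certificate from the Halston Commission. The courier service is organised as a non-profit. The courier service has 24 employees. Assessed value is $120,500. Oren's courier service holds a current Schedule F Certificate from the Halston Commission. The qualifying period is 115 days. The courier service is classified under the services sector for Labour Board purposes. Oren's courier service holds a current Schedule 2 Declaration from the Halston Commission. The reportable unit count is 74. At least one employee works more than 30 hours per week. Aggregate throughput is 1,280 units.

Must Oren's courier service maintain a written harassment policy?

No — exception (a) applies; Oren's courier service is not required to maintain a written harassment policy.

All of (a)'s requirements are met (the reportable unit count is 74, less than the 75 limit; the compliance score is 46 points, below the 50 points limit; the employer operates from a single site). Under paragraphs (e)–(j): (e) would limit (a) — at least one employee exceeds 30 hours/week — but (f) sets (e) aside: (f) operates against (e): a current Schedule 2 Declaration is held. (g), which would lift (f), is not engaged — the courier service is classified under the services sector. (a) remains available.
Exception (b) fails — annual gross revenue is $1,049,000, not below $853,000.
All of (c)'s requirements are met (the employer is a non-profit; a current Small Employer Certificate is held). But: (l) operates against (c): a current Annual Certificate is held. (c) is therefore removed.
Exception (d) is satisfied on its face — the employer's headcount is 24, below the 27 limit; a current Schedule F Certificate is held; the qualifying period is 115 days, less than the 145 days limit. But applying paragraph (m): (m) operates against (d): assessed value is $120,500, below the $151,000 limit. So (d) is unavailable.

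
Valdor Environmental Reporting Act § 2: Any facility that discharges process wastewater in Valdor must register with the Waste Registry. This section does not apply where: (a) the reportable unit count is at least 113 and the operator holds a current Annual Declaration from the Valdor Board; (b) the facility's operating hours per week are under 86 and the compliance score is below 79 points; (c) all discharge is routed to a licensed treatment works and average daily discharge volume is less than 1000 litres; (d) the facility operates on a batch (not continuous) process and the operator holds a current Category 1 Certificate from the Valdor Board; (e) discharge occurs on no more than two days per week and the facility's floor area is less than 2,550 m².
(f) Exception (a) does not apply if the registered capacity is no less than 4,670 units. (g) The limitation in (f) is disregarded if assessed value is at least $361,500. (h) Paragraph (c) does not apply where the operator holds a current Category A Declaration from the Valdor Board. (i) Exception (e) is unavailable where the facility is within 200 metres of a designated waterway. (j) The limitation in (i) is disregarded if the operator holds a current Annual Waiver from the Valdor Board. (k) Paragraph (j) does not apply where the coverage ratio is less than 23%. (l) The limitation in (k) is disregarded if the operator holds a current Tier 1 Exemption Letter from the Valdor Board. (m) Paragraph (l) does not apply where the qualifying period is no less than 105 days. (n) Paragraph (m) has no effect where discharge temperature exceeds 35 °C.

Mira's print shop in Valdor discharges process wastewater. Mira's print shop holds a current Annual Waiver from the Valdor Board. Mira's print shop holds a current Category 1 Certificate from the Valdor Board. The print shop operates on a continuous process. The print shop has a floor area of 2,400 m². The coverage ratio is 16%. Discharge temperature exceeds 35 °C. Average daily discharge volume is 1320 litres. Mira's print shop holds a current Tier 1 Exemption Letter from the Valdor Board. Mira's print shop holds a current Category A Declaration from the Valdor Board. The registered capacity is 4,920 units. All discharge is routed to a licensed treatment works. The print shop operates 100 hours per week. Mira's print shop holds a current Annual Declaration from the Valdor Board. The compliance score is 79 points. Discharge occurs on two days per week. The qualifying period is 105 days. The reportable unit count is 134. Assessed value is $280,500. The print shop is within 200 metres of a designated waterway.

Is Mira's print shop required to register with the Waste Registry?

No — exception (e) applies; Mira's print shop is not required to register with the Waste Registry.

All of (a)'s requirements are met (the reportable unit count is 134, meeting the 113 threshold; a current Annual Declaration is held). But: (f) operates against (a): the registered capacity is 4,920 units, meeting the 4,670 units threshold. (g) is not triggered (assessed value is $280,500, short of $361,500), so (f) stands. (a) is therefore removed.
Exception (b) does not apply: the facility's operating hours per week are 100, not under 86.
Exception (c) does not apply: average daily discharge volume is 1320 litres, not less than 1000 litres.
Exception (d) fails — the facility operates on a continuous process.
Exception (e)'s conditions are all satisfied: discharge occurs on no more than two days per week; the facility's floor area is 2,400 m², less than the 2,550 m² limit. Applying paragraphs (i)–(n): (i) would limit (e) — the print shop is within 200 m of a designated waterway — but (j) sets (i) aside: (j) is triggered — a current Annual Waiver is held. (k) would limit (j) — the coverage ratio is 16%, less than the 23% limit — but (l) sets (k) aside: (l) operates against (k): a current Tier 1 Exemption Letter is held. (m) would limit (l) — the qualifying period is 105 days, meeting the 105 days threshold — but (n) sets (m) aside: (n) is triggered — discharge temperature exceeds 35 °C. Exception (e) stands.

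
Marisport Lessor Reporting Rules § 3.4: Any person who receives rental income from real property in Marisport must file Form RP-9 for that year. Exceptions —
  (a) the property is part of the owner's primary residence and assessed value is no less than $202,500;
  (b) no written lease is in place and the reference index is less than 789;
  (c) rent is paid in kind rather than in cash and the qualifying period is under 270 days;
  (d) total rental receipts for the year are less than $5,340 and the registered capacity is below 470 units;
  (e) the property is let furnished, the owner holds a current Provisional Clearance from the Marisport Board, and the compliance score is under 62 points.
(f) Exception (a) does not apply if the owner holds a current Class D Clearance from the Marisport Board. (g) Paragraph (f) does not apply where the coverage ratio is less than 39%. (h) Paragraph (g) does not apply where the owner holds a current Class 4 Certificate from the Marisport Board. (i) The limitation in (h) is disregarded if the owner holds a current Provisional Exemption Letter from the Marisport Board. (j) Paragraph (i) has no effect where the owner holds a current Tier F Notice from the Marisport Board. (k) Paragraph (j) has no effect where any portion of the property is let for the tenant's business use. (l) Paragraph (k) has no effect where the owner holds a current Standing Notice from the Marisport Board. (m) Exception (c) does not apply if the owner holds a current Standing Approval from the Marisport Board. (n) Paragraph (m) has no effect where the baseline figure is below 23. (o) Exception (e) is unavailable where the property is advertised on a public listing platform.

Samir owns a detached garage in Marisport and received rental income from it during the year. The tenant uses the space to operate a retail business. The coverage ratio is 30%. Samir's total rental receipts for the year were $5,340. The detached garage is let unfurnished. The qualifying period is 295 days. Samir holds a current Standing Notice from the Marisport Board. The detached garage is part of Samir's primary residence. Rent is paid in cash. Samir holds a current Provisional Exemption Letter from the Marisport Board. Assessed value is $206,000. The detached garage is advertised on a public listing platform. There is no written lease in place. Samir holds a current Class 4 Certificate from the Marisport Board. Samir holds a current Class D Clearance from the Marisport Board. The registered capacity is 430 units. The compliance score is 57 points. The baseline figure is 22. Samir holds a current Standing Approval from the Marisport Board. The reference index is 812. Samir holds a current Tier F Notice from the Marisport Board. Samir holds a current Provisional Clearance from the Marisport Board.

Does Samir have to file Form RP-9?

Exception (a) is satisfied on its face — the detached garage is part of the primary residence; assessed value is $206,000, meeting the $202,500 threshold. However, paragraphs (f)–(l) must be considered: (f) operates — a current Class D Clearance is held. (g) would limit (f) — the coverage ratio is 30%, less than the 39% limit — but (h) sets (g) aside: (h) operates against (g): a current Class 4 Certificate is held. (i) would limit (h) — a current Provisional Exemption Letter is held — but (j) sets (i) aside: (j) applies — a current Tier F Notice is held. (k) operates (the space is let for business use), but is displaced by (l): (l) operates against (k): a current Standing Notice is held. (a) is therefore removed.
Exception (b) does not apply: the reference index is 812, not less than 789.
Exception (c) fails — rent is paid in cash.
Exception (d) does not apply: total rental receipts for the year are $5,340, not less than $5,340.
Exception (e) fails — the property is let unfurnished.
Every exception is unavailable, so the rule governs.

Yes — Samir must file Form RP-9.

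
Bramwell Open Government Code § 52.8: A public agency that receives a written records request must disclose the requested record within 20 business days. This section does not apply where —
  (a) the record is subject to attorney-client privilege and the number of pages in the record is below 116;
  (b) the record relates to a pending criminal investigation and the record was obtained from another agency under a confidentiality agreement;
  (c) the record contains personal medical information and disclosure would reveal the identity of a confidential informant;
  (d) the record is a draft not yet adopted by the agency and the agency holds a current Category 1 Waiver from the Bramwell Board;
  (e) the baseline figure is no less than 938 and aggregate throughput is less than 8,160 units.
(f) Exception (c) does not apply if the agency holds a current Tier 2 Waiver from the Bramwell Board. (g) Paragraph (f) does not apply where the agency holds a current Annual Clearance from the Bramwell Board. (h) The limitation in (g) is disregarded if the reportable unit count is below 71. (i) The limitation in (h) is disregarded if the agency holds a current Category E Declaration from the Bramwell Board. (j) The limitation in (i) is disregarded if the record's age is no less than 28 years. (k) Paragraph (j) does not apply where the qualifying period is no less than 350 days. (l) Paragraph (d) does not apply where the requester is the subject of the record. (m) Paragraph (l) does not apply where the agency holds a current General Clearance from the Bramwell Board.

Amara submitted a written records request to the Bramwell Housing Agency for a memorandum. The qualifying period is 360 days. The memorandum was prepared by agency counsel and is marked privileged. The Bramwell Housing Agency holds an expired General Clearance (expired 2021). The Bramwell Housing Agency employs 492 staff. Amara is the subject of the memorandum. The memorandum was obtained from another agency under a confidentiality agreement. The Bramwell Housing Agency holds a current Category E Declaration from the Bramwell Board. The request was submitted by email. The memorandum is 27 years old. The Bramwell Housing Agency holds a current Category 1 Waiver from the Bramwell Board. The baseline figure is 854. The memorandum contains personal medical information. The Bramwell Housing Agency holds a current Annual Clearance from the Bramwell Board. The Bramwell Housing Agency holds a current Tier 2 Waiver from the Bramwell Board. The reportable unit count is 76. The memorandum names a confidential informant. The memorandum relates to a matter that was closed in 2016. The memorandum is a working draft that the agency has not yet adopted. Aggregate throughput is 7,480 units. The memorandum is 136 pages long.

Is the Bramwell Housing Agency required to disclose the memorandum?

No — exception (c) applies; the Bramwell Housing Agency is not required to disclose the memorandum.

Exception (a) requires that the number of pages in the record is below 116; but the number of pages in the record is 136, not below 116, so (a) is unavailable.
Exception (b) requires that the record relates to a pending criminal investigation; but the memorandum relates to a closed matter, so (b) is unavailable.
All of (c)'s requirements are met (the memorandum contains personal medical information; the memorandum names a confidential informant). Applying paragraphs (f)–(k): (f) operates (a current Tier 2 Waiver is held), but is overridden by (g): (g) applies — a current Annual Clearance is held. (h), which would lift (g), is inapplicable — the reportable unit count is 76, not below 71. (c) remains available.
All of (d)'s requirements are met (the memorandum is an unadopted draft; a current Category 1 Waiver is held). Turning to paragraphs (l)–(m): (l) is engaged — Amara is the subject of the memorandum. (m), which would lift (l), is inapplicable — the General Clearance is not current. So (d) is unavailable.
Exception (e) requires that the baseline figure is no less than 938; but the baseline figure is 854, short of 938, so (e) is unavailable.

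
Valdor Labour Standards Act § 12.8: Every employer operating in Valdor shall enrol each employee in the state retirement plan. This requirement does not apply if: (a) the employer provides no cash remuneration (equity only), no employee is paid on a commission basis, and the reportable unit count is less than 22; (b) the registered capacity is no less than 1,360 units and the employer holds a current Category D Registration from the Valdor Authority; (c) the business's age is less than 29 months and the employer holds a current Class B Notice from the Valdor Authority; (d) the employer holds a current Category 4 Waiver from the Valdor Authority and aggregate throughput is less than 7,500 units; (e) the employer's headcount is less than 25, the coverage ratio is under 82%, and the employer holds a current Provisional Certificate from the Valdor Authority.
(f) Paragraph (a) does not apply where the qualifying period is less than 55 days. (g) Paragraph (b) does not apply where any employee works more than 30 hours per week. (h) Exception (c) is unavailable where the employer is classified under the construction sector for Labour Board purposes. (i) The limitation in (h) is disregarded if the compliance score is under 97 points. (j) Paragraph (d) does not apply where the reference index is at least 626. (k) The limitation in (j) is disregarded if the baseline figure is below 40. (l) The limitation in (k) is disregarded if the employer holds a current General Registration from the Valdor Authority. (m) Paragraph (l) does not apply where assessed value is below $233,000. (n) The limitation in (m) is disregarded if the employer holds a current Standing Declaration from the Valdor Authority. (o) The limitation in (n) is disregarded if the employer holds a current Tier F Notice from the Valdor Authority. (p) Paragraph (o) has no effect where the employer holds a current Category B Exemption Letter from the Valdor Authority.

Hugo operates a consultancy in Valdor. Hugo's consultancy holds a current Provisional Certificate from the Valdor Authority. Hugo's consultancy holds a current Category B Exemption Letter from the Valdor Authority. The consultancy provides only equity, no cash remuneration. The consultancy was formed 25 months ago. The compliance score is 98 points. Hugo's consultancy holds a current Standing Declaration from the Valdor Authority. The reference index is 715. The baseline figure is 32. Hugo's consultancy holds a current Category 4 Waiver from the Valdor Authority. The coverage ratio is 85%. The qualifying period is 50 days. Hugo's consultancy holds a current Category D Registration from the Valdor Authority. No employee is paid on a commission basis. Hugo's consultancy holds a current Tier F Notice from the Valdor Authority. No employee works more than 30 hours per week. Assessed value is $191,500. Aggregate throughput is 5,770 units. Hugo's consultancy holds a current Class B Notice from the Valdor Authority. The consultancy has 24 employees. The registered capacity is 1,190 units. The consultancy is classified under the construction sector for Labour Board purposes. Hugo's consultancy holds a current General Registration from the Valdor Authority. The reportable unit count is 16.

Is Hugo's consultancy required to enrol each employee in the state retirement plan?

Yes — Hugo's consultancy must enrol each employee in the state retirement plan.

Exception (a) is satisfied on its face — remuneration is equity-only; no employee is paid on commission; the reportable unit count is 16, less than the 22 limit. But: (f) operates against (a): the qualifying period is 50 days, less than the 55 days limit. (a) is therefore removed.
Exception (b) does not apply: the registered capacity is 1,190 units, short of 1,360 units.
Exception (c): the business's age is 25 months, less than the 29 months limit; a current Class B Notice is held — every condition holds. But applying paragraphs (h)–(i): (h) operates against (c): the consultancy is classified under the construction sector. (i) is not triggered (the compliance score is 98 points, not under 97 points), so (h) stands. Exception (c) does not apply.
Exception (d)'s conditions are all satisfied: a current Category 4 Waiver is held; aggregate throughput is 5,770 units, less than the 7,500 units limit. However, paragraphs (j)–(p) must be considered: (j) operates against (d): the reference index is 715, meeting the 626 threshold. (k) would limit (j) — the baseline figure is 32, below the 40 limit — but (l) sets (k) aside: (l) applies — a current General Registration is held. (m) operates (assessed value is $191,500, below the $233,000 limit), but is itself disapplied by (n): (n) operates against (m): a current Standing Declaration is held. (o) applies (a current Tier F Notice is held), but yields to (p): (p) operates against (o): a current Category B Exemption Letter is held. Exception (d) does not apply.
Exception (e) fails — the coverage ratio is 85%, not under 82%.
No exception applies. The general rule governs.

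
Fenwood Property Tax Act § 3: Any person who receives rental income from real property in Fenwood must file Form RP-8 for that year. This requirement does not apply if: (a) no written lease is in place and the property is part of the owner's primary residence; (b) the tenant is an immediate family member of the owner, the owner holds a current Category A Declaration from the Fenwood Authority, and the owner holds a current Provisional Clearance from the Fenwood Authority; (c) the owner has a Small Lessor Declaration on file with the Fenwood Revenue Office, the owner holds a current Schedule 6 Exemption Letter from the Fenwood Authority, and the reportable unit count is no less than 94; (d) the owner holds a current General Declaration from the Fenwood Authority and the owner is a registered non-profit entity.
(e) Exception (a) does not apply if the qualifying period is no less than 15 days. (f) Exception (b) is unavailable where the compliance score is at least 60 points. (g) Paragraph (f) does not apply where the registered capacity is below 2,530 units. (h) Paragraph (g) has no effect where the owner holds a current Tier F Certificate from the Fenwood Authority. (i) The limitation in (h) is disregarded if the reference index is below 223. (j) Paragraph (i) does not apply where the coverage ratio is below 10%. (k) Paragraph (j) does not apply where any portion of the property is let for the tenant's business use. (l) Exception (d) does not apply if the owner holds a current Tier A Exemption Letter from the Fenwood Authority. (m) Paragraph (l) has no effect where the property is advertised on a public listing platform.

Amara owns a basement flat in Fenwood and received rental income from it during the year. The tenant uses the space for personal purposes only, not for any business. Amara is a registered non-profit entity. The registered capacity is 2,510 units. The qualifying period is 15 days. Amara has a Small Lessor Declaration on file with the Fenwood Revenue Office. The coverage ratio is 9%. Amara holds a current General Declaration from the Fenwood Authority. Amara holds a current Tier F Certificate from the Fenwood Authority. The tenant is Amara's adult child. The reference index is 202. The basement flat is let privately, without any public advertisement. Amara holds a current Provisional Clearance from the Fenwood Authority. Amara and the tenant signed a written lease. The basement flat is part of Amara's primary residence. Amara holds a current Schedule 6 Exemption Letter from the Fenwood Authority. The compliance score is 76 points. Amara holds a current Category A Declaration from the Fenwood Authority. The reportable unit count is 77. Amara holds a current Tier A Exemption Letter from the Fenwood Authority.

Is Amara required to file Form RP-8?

Yes — Amara must file Form RP-8.

Exception (a) requires that no written lease is in place; but a written lease is in place, so (a) is unavailable.
Exception (b)'s conditions are all satisfied: the tenant is an immediate family member; a current Category A Declaration is held; a current Provisional Clearance is held. But applying paragraphs (f)–(k): (f) operates against (b): the compliance score is 76 points, meeting the 60 points threshold. (g) applies (the registered capacity is 2,510 units, below the 2,530 units limit), but is itself disapplied by (h): (h) operates against (g): a current Tier F Certificate is held. (i) operates (the reference index is 202, below the 223 limit), but is itself disapplied by (j): (j) operates against (i): the coverage ratio is 9%, below the 10% limit. (k), which would lift (j), is inapplicable — the space is used for personal purposes only. So (b) is unavailable.
Exception (c) requires that the reportable unit count is no less than 94; but the reportable unit count is 77, short of 94, so (c) is unavailable.
All of (d)'s requirements are met (a current General Declaration is held; Amara is a registered non-profit). But applying paragraphs (l)–(m): (l) applies — a current Tier A Exemption Letter is held. (m) is not engaged (the property is let privately without advertisement), so (l) stands. (d) is therefore removed.
No exception displaces § 3.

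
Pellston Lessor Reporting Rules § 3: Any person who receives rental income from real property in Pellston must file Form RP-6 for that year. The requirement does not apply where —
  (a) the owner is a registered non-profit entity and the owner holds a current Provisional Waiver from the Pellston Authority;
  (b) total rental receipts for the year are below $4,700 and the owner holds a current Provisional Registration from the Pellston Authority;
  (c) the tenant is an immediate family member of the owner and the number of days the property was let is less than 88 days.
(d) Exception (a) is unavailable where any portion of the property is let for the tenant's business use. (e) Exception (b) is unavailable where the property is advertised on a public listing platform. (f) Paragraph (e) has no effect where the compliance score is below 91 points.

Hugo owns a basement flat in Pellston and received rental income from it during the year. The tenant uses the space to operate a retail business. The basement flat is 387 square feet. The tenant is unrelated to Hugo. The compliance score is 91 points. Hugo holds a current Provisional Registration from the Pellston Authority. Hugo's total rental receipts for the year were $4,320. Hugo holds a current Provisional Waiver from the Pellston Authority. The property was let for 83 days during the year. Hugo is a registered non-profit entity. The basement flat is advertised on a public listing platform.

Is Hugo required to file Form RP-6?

Exception (a): Hugo is a registered non-profit; a current Provisional Waiver is held — every condition holds. But applying paragraph (d): (d) operates — the space is let for business use. (a) is therefore removed.
Exception (b): total rental receipts for the year are $4,320, below the $4,700 limit; a current Provisional Registration is held — every condition holds. Turning to paragraphs (e)–(f): (e) operates against (b): the property is publicly advertised. (f), which would lift (e), is not triggered — the compliance score is 91 points, not below 91 points. (b) is therefore removed.
Exception (c) fails — the tenant is unrelated to the owner.
No exception applies. The general rule governs.

Yes — Hugo must file Form RP-6.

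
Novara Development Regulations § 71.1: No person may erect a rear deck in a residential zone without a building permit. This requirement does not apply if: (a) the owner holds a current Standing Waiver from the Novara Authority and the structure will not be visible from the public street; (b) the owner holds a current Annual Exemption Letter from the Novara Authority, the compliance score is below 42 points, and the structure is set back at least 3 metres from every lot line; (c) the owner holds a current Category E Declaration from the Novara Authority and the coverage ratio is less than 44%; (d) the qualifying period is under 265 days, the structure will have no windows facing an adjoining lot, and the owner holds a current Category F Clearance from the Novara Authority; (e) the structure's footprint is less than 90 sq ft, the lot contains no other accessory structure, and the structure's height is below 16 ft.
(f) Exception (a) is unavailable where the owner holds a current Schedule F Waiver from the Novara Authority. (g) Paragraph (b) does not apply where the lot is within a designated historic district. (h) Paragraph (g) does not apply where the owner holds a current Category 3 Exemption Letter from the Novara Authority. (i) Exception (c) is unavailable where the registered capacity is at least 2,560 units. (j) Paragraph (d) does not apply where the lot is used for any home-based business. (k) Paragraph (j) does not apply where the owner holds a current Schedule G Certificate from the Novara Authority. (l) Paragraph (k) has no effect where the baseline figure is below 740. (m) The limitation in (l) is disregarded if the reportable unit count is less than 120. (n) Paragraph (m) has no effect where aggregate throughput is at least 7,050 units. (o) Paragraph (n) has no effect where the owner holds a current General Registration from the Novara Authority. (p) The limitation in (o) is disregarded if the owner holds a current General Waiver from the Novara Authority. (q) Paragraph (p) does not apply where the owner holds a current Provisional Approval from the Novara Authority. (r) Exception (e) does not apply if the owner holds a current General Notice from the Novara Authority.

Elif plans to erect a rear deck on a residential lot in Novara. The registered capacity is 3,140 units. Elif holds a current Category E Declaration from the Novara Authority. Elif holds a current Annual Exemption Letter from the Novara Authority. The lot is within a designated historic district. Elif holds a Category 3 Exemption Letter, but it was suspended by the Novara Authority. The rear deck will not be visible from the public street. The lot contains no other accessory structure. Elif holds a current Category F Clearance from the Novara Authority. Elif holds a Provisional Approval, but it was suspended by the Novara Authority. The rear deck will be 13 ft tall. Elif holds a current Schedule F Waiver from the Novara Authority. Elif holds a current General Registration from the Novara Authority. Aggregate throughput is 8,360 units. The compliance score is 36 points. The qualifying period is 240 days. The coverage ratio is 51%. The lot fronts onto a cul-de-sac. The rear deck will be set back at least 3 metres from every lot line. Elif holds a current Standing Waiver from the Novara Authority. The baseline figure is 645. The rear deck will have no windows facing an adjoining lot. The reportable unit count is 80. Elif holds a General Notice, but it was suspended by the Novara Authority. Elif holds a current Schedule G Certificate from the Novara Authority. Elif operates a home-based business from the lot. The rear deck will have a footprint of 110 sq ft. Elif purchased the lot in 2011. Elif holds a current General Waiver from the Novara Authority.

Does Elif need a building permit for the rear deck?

Exception (a)'s conditions are all satisfied: a current Standing Waiver is held; the structure will not be visible from the street. But applying paragraph (f): (f) is triggered — a current Schedule F Waiver is held. So (a) is unavailable.
Exception (b): a current Annual Exemption Letter is held; the compliance score is 36 points, below the 42 points limit; the setback is at least 3 m on every side — every condition holds. But: (g) is engaged — the lot is in a historic district. (h), which would lift (g), is not engaged — the Category 3 Exemption Letter is not current. Exception (b) does not apply.
Exception (c) requires that the coverage ratio is less than 44%; but the coverage ratio is 51%, not less than 44%, so (c) is unavailable.
Exception (d)'s conditions are all satisfied: the qualifying period is 240 days, under the 265 days limit; no windows face an adjoining lot; a current Category F Clearance is held. Turning to paragraphs (j)–(q): (j) operates against (d): a home-based business operates on the lot. (k) is engaged (a current Schedule G Certificate is held), but is displaced by (l): (l) operates against (k): the baseline figure is 645, below the 740 limit. (m) operates (the reportable unit count is 80, less than the 120 limit), but is displaced by (n): (n) operates — aggregate throughput is 8,360 units, meeting the 7,050 units threshold. (o) would limit (n) — a current General Registration is held — but (p) sets (o) aside: (p) operates — a current General Waiver is held. (q) does not operate here (the Provisional Approval is not current), so (p) stands. (d) is therefore removed.
Exception (e) requires that the structure's footprint is less than 90 sq ft; but the structure's footprint is 110 sq ft, not less than 90 sq ft, so (e) is unavailable.
No exception is made out. Elif falls within the general rule.

Yes — Elif must obtain a building permit.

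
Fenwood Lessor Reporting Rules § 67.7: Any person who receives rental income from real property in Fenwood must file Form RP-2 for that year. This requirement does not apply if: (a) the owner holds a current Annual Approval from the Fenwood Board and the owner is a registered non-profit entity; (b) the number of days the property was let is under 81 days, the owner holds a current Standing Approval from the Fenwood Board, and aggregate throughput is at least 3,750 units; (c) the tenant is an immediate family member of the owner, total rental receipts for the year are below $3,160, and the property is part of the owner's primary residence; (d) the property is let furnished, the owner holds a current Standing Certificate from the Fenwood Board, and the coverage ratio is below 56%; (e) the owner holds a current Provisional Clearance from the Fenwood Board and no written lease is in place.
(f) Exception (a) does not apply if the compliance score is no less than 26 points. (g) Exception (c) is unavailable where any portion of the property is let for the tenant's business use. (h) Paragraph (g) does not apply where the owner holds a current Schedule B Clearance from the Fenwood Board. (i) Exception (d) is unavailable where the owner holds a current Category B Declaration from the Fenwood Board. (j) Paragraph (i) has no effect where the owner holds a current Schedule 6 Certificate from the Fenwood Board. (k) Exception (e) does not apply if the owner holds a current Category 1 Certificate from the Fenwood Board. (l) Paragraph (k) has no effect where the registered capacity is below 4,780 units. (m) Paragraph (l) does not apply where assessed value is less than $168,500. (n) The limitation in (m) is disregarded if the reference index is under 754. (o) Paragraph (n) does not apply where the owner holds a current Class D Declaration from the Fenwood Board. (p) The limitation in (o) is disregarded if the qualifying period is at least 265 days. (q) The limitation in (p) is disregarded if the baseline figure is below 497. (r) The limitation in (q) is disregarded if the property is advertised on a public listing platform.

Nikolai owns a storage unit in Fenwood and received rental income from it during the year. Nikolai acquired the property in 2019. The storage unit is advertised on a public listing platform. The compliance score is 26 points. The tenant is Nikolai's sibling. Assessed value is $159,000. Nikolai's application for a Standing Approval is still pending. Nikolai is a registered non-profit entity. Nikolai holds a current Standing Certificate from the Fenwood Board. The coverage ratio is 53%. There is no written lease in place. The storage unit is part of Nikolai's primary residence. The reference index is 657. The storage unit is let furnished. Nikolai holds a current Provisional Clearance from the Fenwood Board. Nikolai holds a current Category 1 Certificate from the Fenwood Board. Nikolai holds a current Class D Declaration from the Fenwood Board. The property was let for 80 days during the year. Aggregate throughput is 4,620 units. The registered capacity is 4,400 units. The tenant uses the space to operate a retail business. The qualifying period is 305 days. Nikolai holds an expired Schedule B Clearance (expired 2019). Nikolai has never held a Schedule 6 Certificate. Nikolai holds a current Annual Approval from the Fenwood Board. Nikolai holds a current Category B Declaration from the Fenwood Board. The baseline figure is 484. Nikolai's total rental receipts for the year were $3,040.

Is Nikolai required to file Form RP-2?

Exception (a): a current Annual Approval is held; Nikolai is a registered non-profit — every condition holds. Turning to paragraph (f): (f) operates against (a): the compliance score is 26 points, meeting the 26 points threshold. So (a) is unavailable.
Exception (b) fails — the Standing Approval is not current.
Exception (c)'s conditions are all satisfied: the tenant is an immediate family member; total rental receipts for the year are $3,040, below the $3,160 limit; the storage unit is part of the primary residence. But applying paragraphs (g)–(h): (g) operates — the space is let for business use. (h) is not triggered (there is no Schedule B Clearance in force), so (g) stands. (c) is therefore removed.
Exception (d): the property is let furnished; a current Standing Certificate is held; the coverage ratio is 53%, below the 56% limit — every condition holds. But: (i) operates against (d): a current Category B Declaration is held. (j) is not engaged (no current Schedule 6 Certificate is held), so (i) stands. (d) is therefore removed.
Exception (e)'s conditions are all satisfied: a current Provisional Clearance is held; there is no written lease. Applying paragraphs (k)–(r): (k) is engaged (a current Category 1 Certificate is held), but is overridden by (l): (l) is engaged — the registered capacity is 4,400 units, below the 4,780 units limit. (m) would limit (l) — assessed value is $159,000, less than the $168,500 limit — but (n) sets (m) aside: (n) operates against (m): the reference index is 657, under the 754 limit. (o) operates (a current Class D Declaration is held), but is set aside by (p): (p) is engaged — the qualifying period is 305 days, meeting the 265 days threshold. (q) would limit (p) — the baseline figure is 484, below the 497 limit — but (r) sets (q) aside: (r) applies — the property is publicly advertised. Exception (e) stands.

No — exception (e) applies; Nikolai is not required to file Form RP-2.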